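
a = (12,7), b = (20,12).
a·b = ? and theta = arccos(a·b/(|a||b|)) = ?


a·b = 12*20 + 7*12 = 240 + 84 = 324
|a| = sqrt(144+49) = 13.8924
|b| = sqrt(400+144) = 23.3238
cos(theta) = 324/(sqrt(193)*sqrt(544)) = 324/sqrt(104992) = 0.999924
theta = arccos(324/sqrt(104992)) = 0.7073 degrees

a·b = 324, theta = 0.7073 deg


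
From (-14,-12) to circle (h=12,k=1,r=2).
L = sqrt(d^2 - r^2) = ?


d = sqrt((-14-12)^2 + (-12-1)^2) = sqrt(676+169) = 29.0689
L = sqrt(845.0000 - 4) = sqrt(841.0000) = 29.0000

29.0000


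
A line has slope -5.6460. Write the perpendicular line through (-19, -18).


Perpendicular slope = -1/m1 = -1/(-5.6460) = 0.1771
b2 = y0 - m2*x0 = -18 - 19/(-5.6460) = -18 + 3.3652 = -14.6348

y = 0.1771x - 14.6348


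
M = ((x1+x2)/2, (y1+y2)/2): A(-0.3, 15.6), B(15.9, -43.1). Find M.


Mx = (-0.3 + 15.9)/2 = 15.6/2 = 7.8000
My = (15.6 - 43.1)/2 = -27.5/2 = -13.7500

(7.8000, -13.7500)


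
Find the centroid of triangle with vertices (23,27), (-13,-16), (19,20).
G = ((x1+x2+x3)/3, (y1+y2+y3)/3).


Gx = (23- 13+19)/3 = 29/3 = 9.6667
Gy = (27- 16+20)/3 = 31/3 = 10.3333

G = (9.6667, 10.3333)


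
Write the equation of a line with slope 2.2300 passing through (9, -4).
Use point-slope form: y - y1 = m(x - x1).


y + 4 = 2.2300(x - 9)
y = 2.2300x - 4 - 2.2300*9
y = 2.2300x - 24.0700

y = 2.2300x - 24.0700


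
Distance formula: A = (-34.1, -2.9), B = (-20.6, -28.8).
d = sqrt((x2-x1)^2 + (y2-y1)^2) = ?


dx = -20.6 + 34.1 = 13.5
dy = -28.8 + 2.9 = -25.9
d = sqrt(182.25 + 670.81) = sqrt(853.06) = 29.2072

29.2072


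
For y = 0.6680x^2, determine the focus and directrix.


a = 0.6680
1/(4a) = 0.3743
Focus = (0, 0.3743)
Directrix: y = -0.3743

Focus = (0, 0.3743), Directrix: y = -0.3743


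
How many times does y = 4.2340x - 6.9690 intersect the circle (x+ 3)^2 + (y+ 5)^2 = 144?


Substitute y = 4.2340x - 6.9690: (x+ 3)^2 + (4.2340x- 6.9690+ 5)^2 = 144
Expand to Ax^2 + Bx + C = 0, where b-k = -1.969
A = 1+m^2 = 18.926756
B = 2(m(b-k) - h) = 2(4.2340*(-1.969) + 3) = -10.673492
C = h^2 + (b-k)^2 - r^2 = 9 + 3.876961 - 144 = -131.123039
disc = B^2-4AC = 113.9234 + 9926.9351 = 10040.8585
disc > 0

2 intersection points


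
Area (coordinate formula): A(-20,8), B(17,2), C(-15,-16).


-20*(2+ 16) = -360
17*(-16-8) = -408
-15*(8-2) = -90
sum = -858
Area = |-858|/2 = 429.0000

429.0000 sq units


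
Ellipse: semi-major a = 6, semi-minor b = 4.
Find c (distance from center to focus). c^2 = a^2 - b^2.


c^2 = 6^2 - 4^2 = 36 - 16 = 20
c = sqrt(20) = 4.4721

c = 4.4721


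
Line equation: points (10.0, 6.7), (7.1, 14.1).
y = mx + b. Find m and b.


m = (7.4)/(-2.9) = -2.5517
b = y1 - m*x1 = 6.7 - (7.4*10.0)/(-2.9) = 6.7 + 25.5172 = 32.2172

y = -2.5517x + 32.2172


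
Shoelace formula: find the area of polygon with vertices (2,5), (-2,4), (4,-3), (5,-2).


sum(xi*y_{i+1}) = 2*4 - 2*(-3) + 4*(-2) + 5*5 = 31
sum(yi*x_{i+1}) = 5*(-2) + 4*4 - 3*5 - 2*2 = -13
Area = |31 + 13|/2 = 44/2 = 22.0000

22.0000 sq units


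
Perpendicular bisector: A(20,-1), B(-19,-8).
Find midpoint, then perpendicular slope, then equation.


Midpoint = (0.5, -4.5)
Slope of AB = dy/dx = -7/(-39) = 0.1795
Perp slope = -dx/dy = -39/7 = -5.5714
b = My - (perp slope)*Mx = -4.5 + (-39*0.5)/(-7) = -4.5 + 2.7857 = -1.7143

y = -5.5714x - 1.7143


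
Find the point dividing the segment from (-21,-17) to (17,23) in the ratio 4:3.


Px = (4*17 + 3*(-21))/7 = 5/7 = 0.7143
Py = (4*23 + 3*(-17))/7 = 41/7 = 5.8571

P = (0.7143, 5.8571)


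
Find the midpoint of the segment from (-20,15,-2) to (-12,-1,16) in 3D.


Mx = (-20- 12)/2 = -16.0000
My = (15- 1)/2 = 7.0000
Mz = (-2+16)/2 = 7.0000

M = (-16.0000, 7.0000, 7.0000)


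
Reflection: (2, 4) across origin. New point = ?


Reflection rule for origin: (-x, -y)
(2, 4) -> (-2, -4)

(-2, -4)


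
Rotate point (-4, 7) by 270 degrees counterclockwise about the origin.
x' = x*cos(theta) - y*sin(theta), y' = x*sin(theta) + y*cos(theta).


cos(270) = 0, sin(270) = -1
x' = -4*0 - 7*(-1) = 7
y' = -4*(-1) + 7*0 = 4

(7, 4)


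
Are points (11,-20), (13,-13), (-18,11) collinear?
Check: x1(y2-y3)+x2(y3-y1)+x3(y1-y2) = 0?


11*(-13-11) + 13*(11+ 20) - 18*(-20+ 13)
= -264 + 403 + 126 = 265

No, not collinear (determinant = 265)


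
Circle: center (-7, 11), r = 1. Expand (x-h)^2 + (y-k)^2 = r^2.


(x+ 7)^2 + (y-11)^2 = 1^2
D = -2h = 14, E = -2k = -22
F = h^2+k^2-r^2 = 49+121-1 = 169

x^2 + y^2 + 14x - 22y + 169 = 0


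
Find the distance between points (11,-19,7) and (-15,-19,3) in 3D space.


dx=-26, dy=0, dz=-4
d = sqrt(676+0+16) = sqrt(692) = 26.3059

26.3059


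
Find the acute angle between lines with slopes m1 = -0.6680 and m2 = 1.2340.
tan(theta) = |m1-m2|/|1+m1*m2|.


m1-m2 = -1.902
1+m1*m2 = 0.175688
tan(theta) = |-1.902/0.175688| = 10.826010
theta = arctan(|-1.902/0.175688|) = 84.7226 degrees (acute angle)

84.7226 degrees


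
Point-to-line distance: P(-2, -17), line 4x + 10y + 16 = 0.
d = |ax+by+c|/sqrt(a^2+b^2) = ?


|4*(-2) + 10*(-17) + 16| = |-162| = 162
sqrt(16 + 100) = sqrt(116) = 10.7703
d = 162/sqrt(116) = 15.0413

15.0413


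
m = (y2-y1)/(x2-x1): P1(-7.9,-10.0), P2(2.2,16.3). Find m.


dy = 16.3 + 10.0 = 26.3
dx = 2.2 + 7.9 = 10.1
m = 26.3/10.1 = 2.6040

m = 2.6040


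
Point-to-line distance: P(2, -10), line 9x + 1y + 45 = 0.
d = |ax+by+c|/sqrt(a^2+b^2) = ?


|9*2 + 1*(-10) + 45| = |53| = 53
sqrt(81 + 1) = sqrt(82) = 9.0554
d = 53/sqrt(82) = 5.8529

5.8529


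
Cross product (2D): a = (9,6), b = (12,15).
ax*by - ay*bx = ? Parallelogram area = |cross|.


cross = 9*15 - 6*12 = 135 - 72 = 63
Parallelogram area = |63| = 63

cross = 63, parallelogram area = 63


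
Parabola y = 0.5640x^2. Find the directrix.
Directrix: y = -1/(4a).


a = 0.5640
1/(4a) = 0.4433
directrix: y = -0.4433 = -0.4433

y = -0.4433


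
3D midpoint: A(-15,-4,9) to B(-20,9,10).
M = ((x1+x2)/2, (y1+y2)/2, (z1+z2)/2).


Mx = (-15- 20)/2 = -17.5000
My = (-4+9)/2 = 2.5000
Mz = (9+10)/2 = 9.5000

M = (-17.5000, 2.5000, 9.5000)


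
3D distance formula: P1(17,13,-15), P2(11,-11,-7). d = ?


dx=-6, dy=-24, dz=8
d = sqrt(36+576+64) = sqrt(676) = 26.0000

26.0000


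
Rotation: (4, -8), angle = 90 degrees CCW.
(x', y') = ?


cos(90) = 0, sin(90) = 1
x' = 4*0 + 8*1 = 8
y' = 4*1 - 8*0 = 4

(8, 4)


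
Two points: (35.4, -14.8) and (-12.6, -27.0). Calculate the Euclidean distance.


dx = -12.6 - 35.4 = -48.0
dy = -27.0 + 14.8 = -12.2
d = sqrt(2304.0 + 148.84) = sqrt(2452.84) = 49.5262

49.5262


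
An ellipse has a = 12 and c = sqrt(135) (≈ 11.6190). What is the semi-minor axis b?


b^2 = 12^2 - (sqrt(135))^2 = 144 - 135 = 9
b = sqrt(9) = 3

b = 3


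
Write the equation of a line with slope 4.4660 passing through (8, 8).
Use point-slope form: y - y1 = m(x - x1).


y - 8 = 4.4660(x - 8)
y = 4.4660x + 8 - 4.4660*8
y = 4.4660x - 27.7280

y = 4.4660x - 27.7280


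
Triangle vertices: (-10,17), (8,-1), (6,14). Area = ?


-10*(-1-14) = 150
8*(14-17) = -24
6*(17+ 1) = 108
sum = 234
Area = |234|/2 = 117.0000

117.0000 sq units


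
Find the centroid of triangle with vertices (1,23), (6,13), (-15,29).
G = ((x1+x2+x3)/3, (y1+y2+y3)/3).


Gx = (1+6- 15)/3 = -8/3 = -2.6667
Gy = (23+13+29)/3 = 65/3 = 21.6667

G = (-2.6667, 21.6667)


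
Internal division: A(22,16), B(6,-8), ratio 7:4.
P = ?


Px = (7*6 + 4*22)/11 = 130/11 = 11.8182
Py = (7*(-8) + 4*16)/11 = 8/11 = 0.7273

P = (11.8182, 0.7273)


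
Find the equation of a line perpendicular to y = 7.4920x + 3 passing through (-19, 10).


Perpendicular slope = -1/m1 = -1/7.4920 = -0.1335
b2 = y0 - m2*x0 = 10 - 19/7.4920 = 10 - 2.5360 = 7.4640

y = -0.1335x + 7.4640


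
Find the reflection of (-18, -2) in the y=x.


Reflection rule for y=x: (y, x)
(-18, -2) -> (-2, -18)

(-2, -18)


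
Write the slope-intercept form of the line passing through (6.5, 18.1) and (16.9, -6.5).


m = (-24.6)/(10.4) = -2.3654
b = y1 - m*x1 = 18.1 - (-24.6*6.5)/(10.4) = 18.1 + 15.3750 = 33.4750

y = -2.3654x + 33.4750


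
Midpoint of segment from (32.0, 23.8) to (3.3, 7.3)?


Mx = (32.0 + 3.3)/2 = 35.3/2 = 17.6500
My = (23.8 + 7.3)/2 = 31.1/2 = 15.5500

(17.6500, 15.5500)


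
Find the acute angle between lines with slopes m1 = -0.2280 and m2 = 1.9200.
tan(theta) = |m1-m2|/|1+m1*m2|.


m1-m2 = -2.148
1+m1*m2 = 0.56224
tan(theta) = |-2.148/0.56224| = 3.820433
theta = arctan(|-2.148/0.56224|) = 75.3319 degrees (acute angle)

75.3319 degrees


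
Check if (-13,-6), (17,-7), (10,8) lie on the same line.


-13*(-7-8) + 17*(8+ 6) + 10*(-6+ 7)
= 195 + 238 + 10 = 443

No, not collinear (determinant = 443)


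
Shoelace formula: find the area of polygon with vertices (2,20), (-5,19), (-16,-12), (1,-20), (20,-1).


sum(xi*y_{i+1}) = 2*19 - 5*(-12) - 16*(-20) + 1*(-1) + 20*20 = 817
sum(yi*x_{i+1}) = 20*(-5) + 19*(-16) - 12*1 - 20*20 - 1*2 = -818
Area = |817 + 818|/2 = 1635/2 = 817.5000

817.5000 sq units


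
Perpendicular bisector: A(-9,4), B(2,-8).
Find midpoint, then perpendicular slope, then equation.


Midpoint = (-3.5, -2)
Slope of AB = dy/dx = -12/11 = -1.0909
Perp slope = -dx/dy = 11/12 = 0.9167
b = My - (perp slope)*Mx = -2 + (11*(-3.5))/(-12) = -2 + 3.2083 = 1.2083

y = 0.9167x + 1.2083


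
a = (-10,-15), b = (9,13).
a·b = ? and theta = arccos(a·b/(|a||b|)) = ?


a·b = -10*9 - 15*13 = -90 - 195 = -285
|a| = sqrt(100+225) = 18.0278
|b| = sqrt(81+169) = 15.8114
cos(theta) = -285/(sqrt(325)*sqrt(250)) = -285/sqrt(81250) = -0.999846
theta = arccos(-285/sqrt(81250)) = 178.9949 degrees

a·b = -285, theta = 178.9949 deg


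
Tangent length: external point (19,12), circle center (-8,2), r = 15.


d = sqrt((19+ 8)^2 + (12-2)^2) = sqrt(729+100) = 28.7924
L = sqrt(829.0000 - 225) = sqrt(604.0000) = 24.5764

24.5764


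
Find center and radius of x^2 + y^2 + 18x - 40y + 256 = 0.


h = -D/2 = -18/2 = -9
k = -E/2 = 40/2 = 20
r^2 = h^2 + k^2 - F = 81 + 400 - 256 = 225
r = 15

Center (-9, 20), radius = 15


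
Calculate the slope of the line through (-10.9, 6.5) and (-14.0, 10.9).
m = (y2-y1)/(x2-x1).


dy = 10.9 - 6.5 = 4.4
dx = -14.0 + 10.9 = -3.1
m = 4.4/(-3.1) = -1.4194

m = -1.4194


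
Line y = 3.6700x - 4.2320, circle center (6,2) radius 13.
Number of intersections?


Substitute y = 3.6700x - 4.2320: (x-6)^2 + (3.6700x- 4.2320-2)^2 = 169
Expand to Ax^2 + Bx + C = 0, where b-k = -6.232
A = 1+m^2 = 14.4689
B = 2(m(b-k) - h) = 2(3.6700*(-6.232) - 6) = -57.74288
C = h^2 + (b-k)^2 - r^2 = 36 + 38.837824 - 169 = -94.162176
disc = B^2-4AC = 3334.2402 + 5449.6924 = 8783.9326
disc > 0

2 intersection points


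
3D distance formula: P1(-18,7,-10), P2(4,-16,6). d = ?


dx=22, dy=-23, dz=16
d = sqrt(484+529+256) = sqrt(1269) = 35.6230

35.6230


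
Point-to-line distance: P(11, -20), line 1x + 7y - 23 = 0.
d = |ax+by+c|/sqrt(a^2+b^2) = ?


|1*11 + 7*(-20) - 23| = |-152| = 152
sqrt(1 + 49) = sqrt(50) = 7.0711
d = 152/sqrt(50) = 21.4960

21.4960


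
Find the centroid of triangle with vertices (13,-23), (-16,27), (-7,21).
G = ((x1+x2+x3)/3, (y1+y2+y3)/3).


Gx = (13- 16- 7)/3 = -10/3 = -3.3333
Gy = (-23+27+21)/3 = 25/3 = 8.3333

G = (-3.3333, 8.3333)


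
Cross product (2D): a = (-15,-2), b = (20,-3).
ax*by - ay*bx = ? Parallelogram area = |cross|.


cross = -15*(-3) + 2*20 = 45 + 40 = 85
Parallelogram area = |85| = 85

cross = 85, parallelogram area = 85


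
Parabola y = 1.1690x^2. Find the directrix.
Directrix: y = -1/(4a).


a = 1.1690
1/(4a) = 0.2139
directrix: y = -0.2139 = -0.2139

y = -0.2139


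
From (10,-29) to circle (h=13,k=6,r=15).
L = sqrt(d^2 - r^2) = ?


d = sqrt((10-13)^2 + (-29-6)^2) = sqrt(9+1225) = 35.1283
L = sqrt(1234.0000 - 225) = sqrt(1009.0000) = 31.7648

31.7648


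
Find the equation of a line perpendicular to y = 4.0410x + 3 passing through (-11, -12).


Perpendicular slope = -1/m1 = -1/4.0410 = -0.2475
b2 = y0 - m2*x0 = -12 - 11/4.0410 = -12 - 2.7221 = -14.7221

y = -0.2475x - 14.7221


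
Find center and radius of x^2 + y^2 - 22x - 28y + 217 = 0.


h = -D/2 = 22/2 = 11
k = -E/2 = 28/2 = 14
r^2 = h^2 + k^2 - F = 121 + 196 - 217 = 100
r = 10

Center (11, 14), radius = 10


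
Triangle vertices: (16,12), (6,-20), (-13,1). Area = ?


16*(-20-1) = -336
6*(1-12) = -66
-13*(12+ 20) = -416
sum = -818
Area = |-818|/2 = 409.0000

409.0000 sq units


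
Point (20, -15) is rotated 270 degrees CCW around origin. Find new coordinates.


cos(270) = 0, sin(270) = -1
x' = 20*0 + 15*(-1) = -15
y' = 20*(-1) - 15*0 = -20

(-15, -20)


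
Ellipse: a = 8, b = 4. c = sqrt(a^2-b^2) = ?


c^2 = 8^2 - 4^2 = 64 - 16 = 48
c = sqrt(48) = 6.9282

c = 6.9282


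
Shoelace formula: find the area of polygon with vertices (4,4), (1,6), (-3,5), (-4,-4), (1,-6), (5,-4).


sum(xi*y_{i+1}) = 4*6 + 1*5 - 3*(-4) - 4*(-6) + 1*(-4) + 5*4 = 81
sum(yi*x_{i+1}) = 4*1 + 6*(-3) + 5*(-4) - 4*1 - 6*5 - 4*4 = -84
Area = |81 + 84|/2 = 165/2 = 82.5000

82.5000 sq units


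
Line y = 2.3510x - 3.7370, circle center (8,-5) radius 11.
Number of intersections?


Substitute y = 2.3510x - 3.7370: (x-8)^2 + (2.3510x- 3.7370+ 5)^2 = 121
Expand to Ax^2 + Bx + C = 0, where b-k = 1.263
A = 1+m^2 = 6.527201
B = 2(m(b-k) - h) = 2(2.3510*1.263 - 8) = -10.061374
C = h^2 + (b-k)^2 - r^2 = 64 + 1.595169 - 121 = -55.404831
disc = B^2-4AC = 101.2312 + 1446.5539 = 1547.7851
disc > 0

2 intersection points


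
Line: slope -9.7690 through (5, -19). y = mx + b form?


y + 19 = -9.7690(x - 5)
y = -9.7690x - 19 + 9.7690*5
y = -9.7690x + 29.8450

y = -9.7690x + 29.8450


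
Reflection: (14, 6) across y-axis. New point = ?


Reflection rule for y-axis: (-x, y)
(14, 6) -> (-14, 6)

(-14, 6)


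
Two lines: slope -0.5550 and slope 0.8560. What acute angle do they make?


m1-m2 = -1.411
1+m1*m2 = 0.52492
tan(theta) = |-1.411/0.52492| = 2.688029
theta = arctan(|-1.411/0.52492|) = 69.5938 degrees (acute angle)

69.5938 degrees


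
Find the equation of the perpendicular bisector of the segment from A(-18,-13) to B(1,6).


Midpoint = (-8.5, -3.5)
Slope of AB = dy/dx = 19/19 = 1.0000
Perp slope = -dx/dy = -19/19 = -1.0000
b = My - (perp slope)*Mx = -3.5 + (19*(-8.5))/19 = -3.5 - 8.5000 = -12.0000

y = -1.0000x - 12.0000


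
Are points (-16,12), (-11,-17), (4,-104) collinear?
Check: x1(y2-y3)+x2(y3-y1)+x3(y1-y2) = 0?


-16*(-17+ 104) - 11*(-104-12) + 4*(12+ 17)
= -1392 + 1276 + 116 = 0

Yes, collinear (determinant = 0)


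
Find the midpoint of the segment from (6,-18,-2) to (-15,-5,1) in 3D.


Mx = (6- 15)/2 = -4.5000
My = (-18- 5)/2 = -11.5000
Mz = (-2+1)/2 = -0.5000

M = (-4.5000, -11.5000, -0.5000)


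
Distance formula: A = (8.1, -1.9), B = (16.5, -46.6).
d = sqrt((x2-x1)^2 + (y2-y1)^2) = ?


dx = 16.5 - 8.1 = 8.4
dy = -46.6 + 1.9 = -44.7
d = sqrt(70.56 + 1998.09) = sqrt(2068.65) = 45.4824

45.4824


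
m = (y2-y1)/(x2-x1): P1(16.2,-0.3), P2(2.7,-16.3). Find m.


dy = -16.3 + 0.3 = -16.0
dx = 2.7 - 16.2 = -13.5
m = -16.0/(-13.5) = 1.1852

m = 1.1852


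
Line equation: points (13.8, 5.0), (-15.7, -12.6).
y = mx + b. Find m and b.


m = (-17.6)/(-29.5) = 0.5966
b = y1 - m*x1 = 5.0 - (-17.6*13.8)/(-29.5) = 5.0 - 8.2332 = -3.2332

y = 0.5966x - 3.2332


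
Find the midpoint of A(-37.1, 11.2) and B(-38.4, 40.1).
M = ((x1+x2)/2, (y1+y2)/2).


Mx = (-37.1 - 38.4)/2 = -75.5/2 = -37.7500
My = (11.2 + 40.1)/2 = 51.3/2 = 25.6500

(-37.7500, 25.6500)


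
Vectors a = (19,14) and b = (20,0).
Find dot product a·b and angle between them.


a·b = 19*20 + 14*0 = 380 + 0 = 380
|a| = sqrt(361+196) = 23.6008
|b| = sqrt(400+0) = 20.0000
cos(theta) = 380/(sqrt(557)*sqrt(400)) = 380/sqrt(222800) = 0.805056
theta = arccos(380/sqrt(222800)) = 36.3844 degrees

a·b = 380, theta = 36.3844 deg


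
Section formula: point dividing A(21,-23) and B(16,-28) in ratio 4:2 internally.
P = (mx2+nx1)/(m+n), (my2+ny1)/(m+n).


Px = (4*16 + 2*21)/6 = 106/6 = 17.6667
Py = (4*(-28) + 2*(-23))/6 = -158/6 = -26.3333

P = (17.6667, -26.3333)


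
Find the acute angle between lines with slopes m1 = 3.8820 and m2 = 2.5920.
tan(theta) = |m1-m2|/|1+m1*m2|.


m1-m2 = 1.29
1+m1*m2 = 11.062144
tan(theta) = |1.29/11.062144| = 0.116614
theta = arctan(|1.29/11.062144|) = 6.6514 degrees (acute angle)

6.6514 degrees


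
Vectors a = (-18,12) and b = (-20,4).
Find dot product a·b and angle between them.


a·b = -18*(-20) + 12*4 = 360 + 48 = 408
|a| = sqrt(324+144) = 21.6333
|b| = sqrt(400+16) = 20.3961
cos(theta) = 408/(sqrt(468)*sqrt(416)) = 408/sqrt(194688) = 0.924678
theta = arccos(408/sqrt(194688)) = 22.3801 degrees

a·b = 408, theta = 22.3801 deg


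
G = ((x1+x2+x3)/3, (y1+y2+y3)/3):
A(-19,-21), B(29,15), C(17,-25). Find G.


Gx = (-19+29+17)/3 = 27/3 = 9.0000
Gy = (-21+15- 25)/3 = -31/3 = -10.3333

G = (9.0000, -10.3333)


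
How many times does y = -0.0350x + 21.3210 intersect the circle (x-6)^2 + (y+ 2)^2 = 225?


Substitute y = -0.0350x + 21.3210: (x-6)^2 + (-0.0350x+21.3210+ 2)^2 = 225
Expand to Ax^2 + Bx + C = 0, where b-k = 23.321
A = 1+m^2 = 1.001225
B = 2(m(b-k) - h) = 2(-0.0350*23.321 - 6) = -13.63247
C = h^2 + (b-k)^2 - r^2 = 36 + 543.869041 - 225 = 354.869041
disc = B^2-4AC = 185.8442 - 1421.2150 = -1235.3708
disc < 0

0 intersection points


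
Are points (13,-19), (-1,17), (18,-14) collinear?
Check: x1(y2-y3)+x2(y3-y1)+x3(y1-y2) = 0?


13*(17+ 14) - 1*(-14+ 19) + 18*(-19-17)
= 403 - 5 - 648 = -250

No, not collinear (determinant = -250)


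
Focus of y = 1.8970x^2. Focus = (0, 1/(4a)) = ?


a = 1.8970
4a = 7.5880
focus = (0, 1/7.5880) = (0, 0.1318)

Focus = (0, 0.1318)


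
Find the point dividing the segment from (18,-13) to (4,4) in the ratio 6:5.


Px = (6*4 + 5*18)/11 = 114/11 = 10.3636
Py = (6*4 + 5*(-13))/11 = -41/11 = -3.7273

P = (10.3636, -3.7273)


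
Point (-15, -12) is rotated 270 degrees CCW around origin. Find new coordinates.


cos(270) = 0, sin(270) = -1
x' = -15*0 + 12*(-1) = -12
y' = -15*(-1) - 12*0 = 15

(-12, 15)


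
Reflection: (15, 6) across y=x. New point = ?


Reflection rule for y=x: (y, x)
(15, 6) -> (6, 15)

(6, 15)


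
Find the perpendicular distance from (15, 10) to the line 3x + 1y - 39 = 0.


|3*15 + 1*10 - 39| = |16| = 16
sqrt(9 + 1) = sqrt(10) = 3.1623
d = 16/sqrt(10) = 5.0596

5.0596


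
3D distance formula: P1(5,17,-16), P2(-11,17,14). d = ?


dx=-16, dy=0, dz=30
d = sqrt(256+0+900) = sqrt(1156) = 34.0000

34.0000


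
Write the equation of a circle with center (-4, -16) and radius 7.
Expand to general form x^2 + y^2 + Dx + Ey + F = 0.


(x+ 4)^2 + (y+ 16)^2 = 7^2
D = -2h = 8, E = -2k = 32
F = h^2+k^2-r^2 = 16+256-49 = 223

x^2 + y^2 + 8x + 32y + 223 = 0


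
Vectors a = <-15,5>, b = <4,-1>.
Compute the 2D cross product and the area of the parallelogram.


cross = -15*(-1) - 5*4 = 15 - 20 = -5
Parallelogram area = |-5| = 5

cross = -5, parallelogram area = 5


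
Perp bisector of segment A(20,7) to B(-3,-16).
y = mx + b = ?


Midpoint = (8.5, -4.5)
Slope of AB = dy/dx = -23/(-23) = 1.0000
Perp slope = -dx/dy = -23/23 = -1.0000
b = My - (perp slope)*Mx = -4.5 + (-23*8.5)/(-23) = -4.5 + 8.5000 = 4.0000

y = -1.0000x + 4.0000


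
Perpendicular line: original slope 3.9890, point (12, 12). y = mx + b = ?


Perpendicular slope = -1/m1 = -1/3.9890 = -0.2507
b2 = y0 - m2*x0 = 12 + 12/3.9890 = 12 + 3.0083 = 15.0083

y = -0.2507x + 15.0083


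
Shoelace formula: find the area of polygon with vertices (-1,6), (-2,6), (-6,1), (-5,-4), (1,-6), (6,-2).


sum(xi*y_{i+1}) = -1*6 - 2*1 - 6*(-4) - 5*(-6) + 1*(-2) + 6*6 = 80
sum(yi*x_{i+1}) = 6*(-2) + 6*(-6) + 1*(-5) - 4*1 - 6*6 - 2*(-1) = -91
Area = |80 + 91|/2 = 171/2 = 85.5000

85.5000 sq units


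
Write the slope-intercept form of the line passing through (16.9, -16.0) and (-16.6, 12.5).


m = (28.5)/(-33.5) = -0.8507
b = y1 - m*x1 = -16.0 - (28.5*16.9)/(-33.5) = -16.0 + 14.3776 = -1.6224

y = -0.8507x - 1.6224


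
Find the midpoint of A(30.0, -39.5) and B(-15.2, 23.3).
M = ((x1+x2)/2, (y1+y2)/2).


Mx = (30.0 - 15.2)/2 = 14.8/2 = 7.4000
My = (-39.5 + 23.3)/2 = -16.2/2 = -8.1000

(7.4000, -8.1000)


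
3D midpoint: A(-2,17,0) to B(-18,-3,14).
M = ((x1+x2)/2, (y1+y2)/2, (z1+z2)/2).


Mx = (-2- 18)/2 = -10.0000
My = (17- 3)/2 = 7.0000
Mz = (0+14)/2 = 7.0000

M = (-10.0000, 7.0000, 7.0000)


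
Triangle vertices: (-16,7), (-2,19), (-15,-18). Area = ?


-16*(19+ 18) = -592
-2*(-18-7) = 50
-15*(7-19) = 180
sum = -362
Area = |-362|/2 = 181.0000

181.0000 sq units


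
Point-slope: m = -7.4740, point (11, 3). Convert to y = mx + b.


y - 3 = -7.4740(x - 11)
y = -7.4740x + 3 + 7.4740*11
y = -7.4740x + 85.2140

y = -7.4740x + 85.2140


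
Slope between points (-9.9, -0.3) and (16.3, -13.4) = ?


dy = -13.4 + 0.3 = -13.1
dx = 16.3 + 9.9 = 26.2
m = -13.1/26.2 = -0.5000

m = -0.5000


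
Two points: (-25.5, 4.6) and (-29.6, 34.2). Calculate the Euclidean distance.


dx = -29.6 + 25.5 = -4.1
dy = 34.2 - 4.6 = 29.6
d = sqrt(16.81 + 876.16) = sqrt(892.97) = 29.8826

29.8826


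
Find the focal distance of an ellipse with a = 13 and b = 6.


c^2 = 13^2 - 6^2 = 169 - 36 = 133
c = sqrt(133) = 11.5326

c = 11.5326


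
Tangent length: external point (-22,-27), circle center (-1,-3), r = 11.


d = sqrt((-22+ 1)^2 + (-27+ 3)^2) = sqrt(441+576) = 31.8904
L = sqrt(1017.0000 - 121) = sqrt(896.0000) = 29.9333

29.9333


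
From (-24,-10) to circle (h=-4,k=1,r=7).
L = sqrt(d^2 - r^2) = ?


d = sqrt((-24+ 4)^2 + (-10-1)^2) = sqrt(400+121) = 22.8254
L = sqrt(521.0000 - 49) = sqrt(472.0000) = 21.7256

21.7256


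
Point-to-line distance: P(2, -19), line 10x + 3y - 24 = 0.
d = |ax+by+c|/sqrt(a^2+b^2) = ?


|10*2 + 3*(-19) - 24| = |-61| = 61
sqrt(100 + 9) = sqrt(109) = 10.4403
d = 61/sqrt(109) = 5.8427

5.8427


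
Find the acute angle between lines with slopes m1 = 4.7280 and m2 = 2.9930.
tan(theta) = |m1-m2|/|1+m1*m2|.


m1-m2 = 1.735
1+m1*m2 = 15.150904
tan(theta) = |1.735/15.150904| = 0.114515
theta = arctan(|1.735/15.150904|) = 6.5327 degrees (acute angle)

6.5327 degrees


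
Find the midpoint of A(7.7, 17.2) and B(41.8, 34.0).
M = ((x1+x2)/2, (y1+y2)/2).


Mx = (7.7 + 41.8)/2 = 49.5/2 = 24.7500
My = (17.2 + 34.0)/2 = 51.2/2 = 25.6000

(24.7500, 25.6000)


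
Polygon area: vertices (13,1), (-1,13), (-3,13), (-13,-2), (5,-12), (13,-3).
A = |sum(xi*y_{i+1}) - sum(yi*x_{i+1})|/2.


sum(xi*y_{i+1}) = 13*13 - 1*13 - 3*(-2) - 13*(-12) + 5*(-3) + 13*1 = 316
sum(yi*x_{i+1}) = 1*(-1) + 13*(-3) + 13*(-13) - 2*5 - 12*13 - 3*13 = -414
Area = |316 + 414|/2 = 730/2 = 365.0000

365.0000 sq units


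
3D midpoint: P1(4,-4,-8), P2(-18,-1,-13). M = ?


Mx = (4- 18)/2 = -7.0000
My = (-4- 1)/2 = -2.5000
Mz = (-8- 13)/2 = -10.5000

M = (-7.0000, -2.5000, -10.5000)


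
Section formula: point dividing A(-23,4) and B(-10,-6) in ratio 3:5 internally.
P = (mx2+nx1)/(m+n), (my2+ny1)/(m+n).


Px = (3*(-10) + 5*(-23))/8 = -145/8 = -18.1250
Py = (3*(-6) + 5*4)/8 = 2/8 = 0.2500

P = (-18.1250, 0.2500)


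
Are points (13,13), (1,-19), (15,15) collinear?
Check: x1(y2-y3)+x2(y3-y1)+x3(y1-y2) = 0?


13*(-19-15) + 1*(15-13) + 15*(13+ 19)
= -442 + 2 + 480 = 40

No, not collinear (determinant = 40)


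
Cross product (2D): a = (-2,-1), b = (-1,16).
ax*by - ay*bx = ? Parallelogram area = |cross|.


cross = -2*16 + 1*(-1) = -32 - 1 = -33
Parallelogram area = |-33| = 33

cross = -33, parallelogram area = 33


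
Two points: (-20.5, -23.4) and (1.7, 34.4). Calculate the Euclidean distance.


dx = 1.7 + 20.5 = 22.2
dy = 34.4 + 23.4 = 57.8
d = sqrt(492.84 + 3340.84) = sqrt(3833.68) = 61.9167

61.9167


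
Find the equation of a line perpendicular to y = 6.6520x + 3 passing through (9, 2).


Perpendicular slope = -1/m1 = -1/6.6520 = -0.1503
b2 = y0 - m2*x0 = 2 + 9/6.6520 = 2 + 1.3530 = 3.3530

y = -0.1503x + 3.3530


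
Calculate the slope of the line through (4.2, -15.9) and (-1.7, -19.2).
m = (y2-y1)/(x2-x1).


dy = -19.2 + 15.9 = -3.3
dx = -1.7 - 4.2 = -5.9
m = -3.3/(-5.9) = 0.5593

m = 0.5593


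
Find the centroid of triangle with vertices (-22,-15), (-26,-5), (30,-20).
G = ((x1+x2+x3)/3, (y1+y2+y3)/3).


Gx = (-22- 26+30)/3 = -18/3 = -6.0000
Gy = (-15- 5- 20)/3 = -40/3 = -13.3333

G = (-6.0000, -13.3333)


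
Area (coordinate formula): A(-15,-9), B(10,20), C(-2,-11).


-15*(20+ 11) = -465
10*(-11+ 9) = -20
-2*(-9-20) = 58
sum = -427
Area = |-427|/2 = 213.5000

213.5000 sq units


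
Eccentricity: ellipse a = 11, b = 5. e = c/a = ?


c = sqrt(121-25) = sqrt(96) = 9.7980
e = c/a = sqrt(96)/11 = 0.8907

e = 0.8907


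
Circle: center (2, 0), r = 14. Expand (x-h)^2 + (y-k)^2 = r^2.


(x-2)^2 + (y-0)^2 = 14^2
D = -2h = -4, E = -2k = 0
F = h^2+k^2-r^2 = 4+0-196 = -192

x^2 + y^2 - 4x - 192 = 0


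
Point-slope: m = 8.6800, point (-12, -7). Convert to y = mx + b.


y + 7 = 8.6800(x + 12)
y = 8.6800x - 7 - 8.6800*(-12)
y = 8.6800x + 97.1600

y = 8.6800x + 97.1600


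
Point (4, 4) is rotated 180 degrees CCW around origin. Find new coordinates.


cos(180) = -1, sin(180) = 0
x' = 4*(-1) - 4*0 = -4
y' = 4*0 + 4*(-1) = -4

(-4, -4)


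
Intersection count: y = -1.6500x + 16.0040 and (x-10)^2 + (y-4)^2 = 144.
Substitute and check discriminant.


Substitute y = -1.6500x + 16.0040: (x-10)^2 + (-1.6500x+16.0040-4)^2 = 144
Expand to Ax^2 + Bx + C = 0, where b-k = 12.004
A = 1+m^2 = 3.7225
B = 2(m(b-k) - h) = 2(-1.6500*12.004 - 10) = -59.6132
C = h^2 + (b-k)^2 - r^2 = 100 + 144.096016 - 144 = 100.096016
disc = B^2-4AC = 3553.7336 - 1490.4297 = 2063.3039
disc > 0

2 intersection points


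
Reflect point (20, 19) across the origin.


Reflection rule for origin: (-x, -y)
(20, 19) -> (-20, -19)

(-20, -19)


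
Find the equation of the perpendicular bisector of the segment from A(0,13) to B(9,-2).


Midpoint = (4.5, 5.5)
Slope of AB = dy/dx = -15/9 = -1.6667
Perp slope = -dx/dy = 9/15 = 0.6000
b = My - (perp slope)*Mx = 5.5 + (9*4.5)/(-15) = 5.5 - 2.7000 = 2.8000

y = 0.6000x + 2.8000


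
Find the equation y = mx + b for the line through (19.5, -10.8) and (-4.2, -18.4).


m = (-7.6)/(-23.7) = 0.3207
b = y1 - m*x1 = -10.8 - (-7.6*19.5)/(-23.7) = -10.8 - 6.2532 = -17.0532

y = 0.3207x - 17.0532


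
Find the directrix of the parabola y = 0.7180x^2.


a = 0.7180
1/(4a) = 0.3482
directrix: y = -0.3482 = -0.3482

y = -0.3482


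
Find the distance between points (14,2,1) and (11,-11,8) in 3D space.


dx=-3, dy=-13, dz=7
d = sqrt(9+169+49) = sqrt(227) = 15.0665

15.0665


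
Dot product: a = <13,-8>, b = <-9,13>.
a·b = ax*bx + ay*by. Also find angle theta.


a·b = 13*(-9) - 8*13 = -117 - 104 = -221
|a| = sqrt(169+64) = 15.2643
|b| = sqrt(81+169) = 15.8114
cos(theta) = -221/(sqrt(233)*sqrt(250)) = -221/sqrt(58250) = -0.915681
theta = arccos(-221/sqrt(58250)) = 156.3027 degrees

a·b = -221, theta = 156.3027 deg


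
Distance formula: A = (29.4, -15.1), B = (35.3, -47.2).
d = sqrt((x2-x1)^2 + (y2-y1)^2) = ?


dx = 35.3 - 29.4 = 5.9
dy = -47.2 + 15.1 = -32.1
d = sqrt(34.81 + 1030.41) = sqrt(1065.22) = 32.6377

32.6377


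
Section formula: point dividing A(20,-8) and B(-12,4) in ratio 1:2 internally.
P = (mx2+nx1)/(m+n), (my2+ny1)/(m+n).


Px = (1*(-12) + 2*20)/3 = 28/3 = 9.3333
Py = (1*4 + 2*(-8))/3 = -12/3 = -4.0000

P = (9.3333, -4.0000)


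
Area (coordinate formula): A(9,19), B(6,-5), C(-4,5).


9*(-5-5) = -90
6*(5-19) = -84
-4*(19+ 5) = -96
sum = -270
Area = |-270|/2 = 135.0000

135.0000 sq units


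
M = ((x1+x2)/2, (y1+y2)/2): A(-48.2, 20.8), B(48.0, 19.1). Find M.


Mx = (-48.2 + 48.0)/2 = -0.2/2 = -0.1000
My = (20.8 + 19.1)/2 = 39.9/2 = 19.9500

(-0.1000, 19.9500)


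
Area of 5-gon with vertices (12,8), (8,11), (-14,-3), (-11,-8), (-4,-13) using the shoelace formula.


sum(xi*y_{i+1}) = 12*11 + 8*(-3) - 14*(-8) - 11*(-13) - 4*8 = 331
sum(yi*x_{i+1}) = 8*8 + 11*(-14) - 3*(-11) - 8*(-4) - 13*12 = -181
Area = |331 + 181|/2 = 512/2 = 256.0000

256.0000 sq units


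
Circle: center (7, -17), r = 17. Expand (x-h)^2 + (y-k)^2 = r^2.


(x-7)^2 + (y+ 17)^2 = 17^2
D = -2h = -14, E = -2k = 34
F = h^2+k^2-r^2 = 49+289-289 = 49

x^2 + y^2 - 14x + 34y + 49 = 0


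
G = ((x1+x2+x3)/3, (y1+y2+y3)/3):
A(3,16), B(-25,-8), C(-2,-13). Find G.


Gx = (3- 25- 2)/3 = -24/3 = -8.0000
Gy = (16- 8- 13)/3 = -5/3 = -1.6667

G = (-8.0000, -1.6667)


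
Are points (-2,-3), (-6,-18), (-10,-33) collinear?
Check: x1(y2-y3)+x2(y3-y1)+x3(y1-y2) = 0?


-2*(-18+ 33) - 6*(-33+ 3) - 10*(-3+ 18)
= -30 + 180 - 150 = 0

Yes, collinear (determinant = 0)


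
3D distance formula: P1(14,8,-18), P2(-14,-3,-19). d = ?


dx=-28, dy=-11, dz=-1
d = sqrt(784+121+1) = sqrt(906) = 30.0998

30.0998


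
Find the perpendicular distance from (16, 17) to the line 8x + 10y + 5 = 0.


|8*16 + 10*17 + 5| = |303| = 303
sqrt(64 + 100) = sqrt(164) = 12.8062
d = 303/sqrt(164) = 23.6603

23.6603


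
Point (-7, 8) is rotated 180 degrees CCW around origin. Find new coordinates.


cos(180) = -1, sin(180) = 0
x' = -7*(-1) - 8*0 = 7
y' = -7*0 + 8*(-1) = -8

(7, -8)


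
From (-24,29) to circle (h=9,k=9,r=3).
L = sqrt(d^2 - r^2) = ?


d = sqrt((-24-9)^2 + (29-9)^2) = sqrt(1089+400) = 38.5876
L = sqrt(1489.0000 - 9) = sqrt(1480.0000) = 38.4708

38.4708


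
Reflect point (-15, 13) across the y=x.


Reflection rule for y=x: (y, x)
(-15, 13) -> (13, -15)

(13, -15)


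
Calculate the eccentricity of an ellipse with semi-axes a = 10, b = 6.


c = sqrt(100-36) = sqrt(64) = 8.0000
e = c/a = 8/10 = 0.8000

e = 0.8000


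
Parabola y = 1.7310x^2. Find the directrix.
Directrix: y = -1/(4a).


a = 1.7310
1/(4a) = 0.1444
directrix: y = -0.1444 = -0.1444

y = -0.1444


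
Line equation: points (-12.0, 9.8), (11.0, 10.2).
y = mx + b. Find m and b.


m = (0.4)/(23.0) = 0.0174
b = y1 - m*x1 = 9.8 - (0.4*(-12.0))/(23.0) = 9.8 + 0.2087 = 10.0087

y = 0.0174x + 10.0087


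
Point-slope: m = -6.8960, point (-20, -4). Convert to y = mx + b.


y + 4 = -6.8960(x + 20)
y = -6.8960x - 4 + 6.8960*(-20)
y = -6.8960x - 141.9200

y = -6.8960x - 141.9200


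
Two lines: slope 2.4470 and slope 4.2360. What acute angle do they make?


m1-m2 = -1.789
1+m1*m2 = 11.365492
tan(theta) = |-1.789/11.365492| = 0.157406
theta = arctan(|-1.789/11.365492|) = 8.9453 degrees (acute angle)

8.9453 degrees


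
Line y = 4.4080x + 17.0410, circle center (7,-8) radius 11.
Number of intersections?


Substitute y = 4.4080x + 17.0410: (x-7)^2 + (4.4080x+17.0410+ 8)^2 = 121
Expand to Ax^2 + Bx + C = 0, where b-k = 25.041
A = 1+m^2 = 20.430464
B = 2(m(b-k) - h) = 2(4.4080*25.041 - 7) = 206.761456
C = h^2 + (b-k)^2 - r^2 = 49 + 627.051681 - 121 = 555.051681
disc = B^2-4AC = 42750.2997 - 45359.8535 = -2609.5538
disc < 0

0 intersection points


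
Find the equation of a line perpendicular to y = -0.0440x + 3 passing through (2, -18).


Perpendicular slope = -1/m1 = -1/(-0.0440) = 22.7273
b2 = y0 - m2*x0 = -18 + 2/(-0.0440) = -18 - 45.4545 = -63.4545

y = 22.7273x - 63.4545


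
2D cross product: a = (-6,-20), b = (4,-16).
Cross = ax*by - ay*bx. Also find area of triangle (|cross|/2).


cross = -6*(-16) + 20*4 = 96 + 80 = 176
Triangle area = |176|/2 = 176/2 = 88.0000

cross = 176, triangle area = 88.0000


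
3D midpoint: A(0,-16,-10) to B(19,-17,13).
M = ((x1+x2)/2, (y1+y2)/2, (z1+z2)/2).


Mx = (0+19)/2 = 9.5000
My = (-16- 17)/2 = -16.5000
Mz = (-10+13)/2 = 1.5000

M = (9.5000, -16.5000, 1.5000)


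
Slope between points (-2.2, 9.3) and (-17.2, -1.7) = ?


dy = -1.7 - 9.3 = -11.0
dx = -17.2 + 2.2 = -15.0
m = -11.0/(-15.0) = 0.7333

m = 0.7333


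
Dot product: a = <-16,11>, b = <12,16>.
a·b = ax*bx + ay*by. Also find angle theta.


a·b = -16*12 + 11*16 = -192 + 176 = -16
|a| = sqrt(256+121) = 19.4165
|b| = sqrt(144+256) = 20.0000
cos(theta) = -16/(sqrt(377)*sqrt(400)) = -16/sqrt(150800) = -0.041202
theta = arccos(-16/sqrt(150800)) = 92.3614 degrees

a·b = -16, theta = 92.3614 deg


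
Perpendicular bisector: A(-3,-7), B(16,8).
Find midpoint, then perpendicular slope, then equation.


Midpoint = (6.5, 0.5)
Slope of AB = dy/dx = 15/19 = 0.7895
Perp slope = -dx/dy = -19/15 = -1.2667
b = My - (perp slope)*Mx = 0.5 + (19*6.5)/15 = 0.5 + 8.2333 = 8.7333

y = -1.2667x + 8.7333


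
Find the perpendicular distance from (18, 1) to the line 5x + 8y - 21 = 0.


|5*18 + 8*1 - 21| = |77| = 77
sqrt(25 + 64) = sqrt(89) = 9.4340
d = 77/sqrt(89) = 8.1620

8.1620


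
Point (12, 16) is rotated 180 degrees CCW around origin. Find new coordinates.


cos(180) = -1, sin(180) = 0
x' = 12*(-1) - 16*0 = -12
y' = 12*0 + 16*(-1) = -16

(-12, -16)


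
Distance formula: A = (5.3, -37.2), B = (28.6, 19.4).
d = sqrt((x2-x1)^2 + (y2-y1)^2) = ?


dx = 28.6 - 5.3 = 23.3
dy = 19.4 + 37.2 = 56.6
d = sqrt(542.89 + 3203.56) = sqrt(3746.45) = 61.2083

61.2083


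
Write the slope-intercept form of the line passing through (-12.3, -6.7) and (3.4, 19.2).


m = (25.9)/(15.7) = 1.6497
b = y1 - m*x1 = -6.7 - (25.9*(-12.3))/(15.7) = -6.7 + 20.2911 = 13.5911

y = 1.6497x + 13.5911


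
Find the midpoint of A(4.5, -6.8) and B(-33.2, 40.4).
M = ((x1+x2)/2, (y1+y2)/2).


Mx = (4.5 - 33.2)/2 = -28.7/2 = -14.3500
My = (-6.8 + 40.4)/2 = 33.6/2 = 16.8000

(-14.3500, 16.8000)


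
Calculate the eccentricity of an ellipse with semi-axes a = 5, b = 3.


c = sqrt(25-9) = sqrt(16) = 4.0000
e = c/a = 4/5 = 0.8000

e = 0.8000


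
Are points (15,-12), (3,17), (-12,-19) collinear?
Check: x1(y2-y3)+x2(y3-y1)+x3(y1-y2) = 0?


15*(17+ 19) + 3*(-19+ 12) - 12*(-12-17)
= 540 - 21 + 348 = 867

No, not collinear (determinant = 867)


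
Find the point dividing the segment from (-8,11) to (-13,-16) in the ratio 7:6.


Px = (7*(-13) + 6*(-8))/13 = -139/13 = -10.6923
Py = (7*(-16) + 6*11)/13 = -46/13 = -3.5385

P = (-10.6923, -3.5385)


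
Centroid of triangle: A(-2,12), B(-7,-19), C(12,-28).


Gx = (-2- 7+12)/3 = 3/3 = 1.0000
Gy = (12- 19- 28)/3 = -35/3 = -11.6667

G = (1.0000, -11.6667)


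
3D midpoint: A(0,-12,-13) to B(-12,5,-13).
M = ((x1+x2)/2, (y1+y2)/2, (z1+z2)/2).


Mx = (0- 12)/2 = -6.0000
My = (-12+5)/2 = -3.5000
Mz = (-13- 13)/2 = -13.0000

M = (-6.0000, -3.5000, -13.0000)


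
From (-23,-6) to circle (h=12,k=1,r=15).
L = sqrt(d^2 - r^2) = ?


d = sqrt((-23-12)^2 + (-6-1)^2) = sqrt(1225+49) = 35.6931
L = sqrt(1274.0000 - 225) = sqrt(1049.0000) = 32.3883

32.3883


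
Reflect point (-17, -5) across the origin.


Reflection rule for origin: (-x, -y)
(-17, -5) -> (17, 5)

(17, 5)


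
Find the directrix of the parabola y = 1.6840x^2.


a = 1.6840
1/(4a) = 0.1485
directrix: y = -0.1485 = -0.1485

y = -0.1485


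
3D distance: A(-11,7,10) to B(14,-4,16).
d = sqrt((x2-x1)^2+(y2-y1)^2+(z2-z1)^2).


dx=25, dy=-11, dz=6
d = sqrt(625+121+36) = sqrt(782) = 27.9643

27.9643


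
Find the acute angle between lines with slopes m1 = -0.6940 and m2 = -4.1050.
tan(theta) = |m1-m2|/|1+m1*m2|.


m1-m2 = 3.411
1+m1*m2 = 3.84887
tan(theta) = |3.411/3.84887| = 0.886234
theta = arctan(|3.411/3.84887|) = 41.5485 degrees (acute angle)

41.5485 degrees


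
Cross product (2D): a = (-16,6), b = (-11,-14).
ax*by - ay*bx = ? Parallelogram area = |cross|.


cross = -16*(-14) - 6*(-11) = 224 + 66 = 290
Parallelogram area = |290| = 290

cross = 290, parallelogram area = 290


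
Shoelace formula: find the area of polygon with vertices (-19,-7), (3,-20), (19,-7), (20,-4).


sum(xi*y_{i+1}) = -19*(-20) + 3*(-7) + 19*(-4) + 20*(-7) = 143
sum(yi*x_{i+1}) = -7*3 - 20*19 - 7*20 - 4*(-19) = -465
Area = |143 + 465|/2 = 608/2 = 304.0000

304.0000 sq units


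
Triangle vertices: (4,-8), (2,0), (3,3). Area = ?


4*(0-3) = -12
2*(3+ 8) = 22
3*(-8-0) = -24
sum = -14
Area = |-14|/2 = 7.0000

7.0000 sq units


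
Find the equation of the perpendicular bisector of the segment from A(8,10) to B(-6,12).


Midpoint = (1, 11)
Slope of AB = dy/dx = 2/(-14) = -0.1429
Perp slope = -dx/dy = 14/2 = 7.0000
b = My - (perp slope)*Mx = 11 + (-14*1)/2 = 11 - 7.0000 = 4.0000

y = 7.0000x + 4.0000


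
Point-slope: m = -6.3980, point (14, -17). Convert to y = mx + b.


y + 17 = -6.3980(x - 14)
y = -6.3980x - 17 + 6.3980*14
y = -6.3980x + 72.5720

y = -6.3980x + 72.5720


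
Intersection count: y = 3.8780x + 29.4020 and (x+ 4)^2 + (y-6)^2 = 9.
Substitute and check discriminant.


Substitute y = 3.8780x + 29.4020: (x+ 4)^2 + (3.8780x+29.4020-6)^2 = 9
Expand to Ax^2 + Bx + C = 0, where b-k = 23.402
A = 1+m^2 = 16.038884
B = 2(m(b-k) - h) = 2(3.8780*23.402 + 4) = 189.505912
C = h^2 + (b-k)^2 - r^2 = 16 + 547.653604 - 9 = 554.653604
disc = B^2-4AC = 35912.4907 - 35584.0993 = 328.3914
disc > 0

2 intersection points


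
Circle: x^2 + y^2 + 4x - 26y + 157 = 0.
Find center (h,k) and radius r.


h = -D/2 = -4/2 = -2
k = -E/2 = 26/2 = 13
r^2 = h^2 + k^2 - F = 4 + 169 - 157 = 16
r = 4

Center (-2, 13), radius = 4


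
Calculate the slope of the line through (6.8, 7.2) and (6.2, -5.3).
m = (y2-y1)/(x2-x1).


dy = -5.3 - 7.2 = -12.5
dx = 6.2 - 6.8 = -0.6
m = -12.5/(-0.6) = 20.8333

m = 20.8333


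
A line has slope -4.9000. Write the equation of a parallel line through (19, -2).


Parallel lines have equal slopes.
m2 = -4.9000
b2 = -2 + 4.9000*19 = 91.1000

y = -4.9000x + 91.1000


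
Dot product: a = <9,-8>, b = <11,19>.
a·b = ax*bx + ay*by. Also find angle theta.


a·b = 9*11 - 8*19 = 99 - 152 = -53
|a| = sqrt(81+64) = 12.0416
|b| = sqrt(121+361) = 21.9545
cos(theta) = -53/(sqrt(145)*sqrt(482)) = -53/sqrt(69890) = -0.200479
theta = arccos(-53/sqrt(69890)) = 101.5650 degrees

a·b = -53, theta = 101.5650 deg


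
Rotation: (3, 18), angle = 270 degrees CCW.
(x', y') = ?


cos(270) = 0, sin(270) = -1
x' = 3*0 - 18*(-1) = 18
y' = 3*(-1) + 18*0 = -3

(18, -3)


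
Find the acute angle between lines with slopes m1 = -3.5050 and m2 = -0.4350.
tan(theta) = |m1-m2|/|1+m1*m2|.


m1-m2 = -3.07
1+m1*m2 = 2.524675
tan(theta) = |-3.07/2.524675| = 1.215998
theta = arctan(|-3.07/2.524675|) = 50.5672 degrees (acute angle)

50.5672 degrees


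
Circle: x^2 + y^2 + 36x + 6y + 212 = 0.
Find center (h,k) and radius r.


h = -D/2 = -36/2 = -18
k = -E/2 = -6/2 = -3
r^2 = h^2 + k^2 - F = 324 + 9 - 212 = 121
r = 11

Center (-18, -3), radius = 11


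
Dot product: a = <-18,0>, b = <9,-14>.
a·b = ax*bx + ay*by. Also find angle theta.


a·b = -18*9 + 0*(-14) = -162 + 0 = -162
|a| = sqrt(324+0) = 18.0000
|b| = sqrt(81+196) = 16.6433
cos(theta) = -162/(sqrt(324)*sqrt(277)) = -162/sqrt(89748) = -0.540758
theta = arccos(-162/sqrt(89748)) = 122.7352 degrees

a·b = -162, theta = 122.7352 deg


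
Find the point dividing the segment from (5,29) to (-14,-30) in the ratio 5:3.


Px = (5*(-14) + 3*5)/8 = -55/8 = -6.8750
Py = (5*(-30) + 3*29)/8 = -63/8 = -7.8750

P = (-6.8750, -7.8750)


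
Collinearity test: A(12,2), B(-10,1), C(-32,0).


12*(1-0) - 10*(0-2) - 32*(2-1)
= 12 + 20 - 32 = 0

Yes, collinear (determinant = 0)


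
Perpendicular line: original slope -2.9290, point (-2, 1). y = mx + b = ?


Perpendicular slope = -1/m1 = -1/(-2.9290) = 0.3414
b2 = y0 - m2*x0 = 1 - 2/(-2.9290) = 1 + 0.6828 = 1.6828

y = 0.3414x + 1.6828


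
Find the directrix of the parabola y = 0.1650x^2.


a = 0.1650
1/(4a) = 1.5152
directrix: y = -1.5152 = -1.5152

y = -1.5152


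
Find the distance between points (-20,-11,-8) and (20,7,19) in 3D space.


dx=40, dy=18, dz=27
d = sqrt(1600+324+729) = sqrt(2653) = 51.5073

51.5073


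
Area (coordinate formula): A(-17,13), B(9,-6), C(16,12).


-17*(-6-12) = 306
9*(12-13) = -9
16*(13+ 6) = 304
sum = 601
Area = |601|/2 = 300.5000

300.5000 sq units
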